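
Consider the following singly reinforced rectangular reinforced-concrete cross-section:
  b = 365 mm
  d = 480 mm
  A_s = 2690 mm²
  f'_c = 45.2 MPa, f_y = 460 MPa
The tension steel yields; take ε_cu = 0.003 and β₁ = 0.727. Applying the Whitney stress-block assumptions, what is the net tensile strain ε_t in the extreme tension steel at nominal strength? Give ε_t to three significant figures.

a = A_s f_y/(0.85 f'_c b) = 88.24 mm.
β₁ = 0.727, so c = a/β₁ = 88.24/0.727 = 121.38 mm.
From the linear strain diagram with ε_cu = 0.003: ε_t = 0.003 (d − c)/c = 0.003 × (480 − 121.38)/121.38 = 0.00886.
Since ε_t ≥ 0.005, the section is tension-controlled.

ε_t ≈ 0.00886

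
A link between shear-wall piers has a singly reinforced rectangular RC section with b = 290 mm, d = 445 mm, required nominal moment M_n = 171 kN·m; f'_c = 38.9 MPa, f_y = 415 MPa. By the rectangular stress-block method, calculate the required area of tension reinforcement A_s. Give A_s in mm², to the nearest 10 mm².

A_s ≈ 970 mm²

With M_n = 0.85 f'_c a b (d − a/2), solve the quadratic for a:
a = d − √(d² − 2M_n/(0.85 f'_c b)) = 445 − √(445² − 2 × 171×10⁶/(0.85 × 38.9 × 290)) = 42.06 mm.
A_s = 0.85 f'_c a b / f_y = 0.85 × 38.9 × 42.06 × 290 / 415 = 971.8 mm².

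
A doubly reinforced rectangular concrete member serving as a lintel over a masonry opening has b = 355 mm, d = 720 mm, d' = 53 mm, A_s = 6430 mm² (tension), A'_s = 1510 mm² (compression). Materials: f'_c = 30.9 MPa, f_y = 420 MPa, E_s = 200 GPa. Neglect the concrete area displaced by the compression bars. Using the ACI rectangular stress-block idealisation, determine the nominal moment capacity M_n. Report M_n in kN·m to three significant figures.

Assume both tension and compression steel yield.
Net tension couple steel: A_s − A'_s = 4920 mm².
a = (A_s − A'_s) f_y / (0.85 f'_c b) = 2066400/(0.85 × 30.9 × 355) = 221.62 mm.
c = a/β₁ = 221.62/0.829 = 267.33 mm; ε'_s = 0.003(c − d')/c = 0.0024 ≥ f_y/E_s = 0.0021, so compression steel does yield.
M_n = (A_s − A'_s) f_y (d − a/2) + A'_s f_y (d − d') = [2066400 × (720 − 110.81) + 634200 × (720 − 53)] × 10⁻⁶ = 1258.83 + 423.01 = 1681.84 kN·m.

M_n ≈ 1680 kN·m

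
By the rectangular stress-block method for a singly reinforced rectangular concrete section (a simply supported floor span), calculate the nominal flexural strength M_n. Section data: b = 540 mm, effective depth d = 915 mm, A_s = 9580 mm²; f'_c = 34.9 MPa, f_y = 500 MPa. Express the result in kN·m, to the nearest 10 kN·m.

M_n ≈ 3670 kN·m

T = A_s f_y = 9580 × 500 = 4790000 N = 4790 kN.
From C = T: a = T/(0.85 f'_c b) = 4790000/(0.85 × 34.9 × 540) = 299.02 mm.
M_n = T(d − a/2) = 4790 kN × (915 − 149.51) mm = 3666.70 kN·m.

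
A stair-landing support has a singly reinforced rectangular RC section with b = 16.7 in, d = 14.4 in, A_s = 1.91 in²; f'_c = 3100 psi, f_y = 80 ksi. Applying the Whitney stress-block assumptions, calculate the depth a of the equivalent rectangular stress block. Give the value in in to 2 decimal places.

a ≈ 3.47 in

T = A_s f_y = 1.91 × 80 = 152.8 kips.
a = T/(0.85 f'_c b) = 152.8/(0.85 × 3.1 × 16.7) = 3.47 in.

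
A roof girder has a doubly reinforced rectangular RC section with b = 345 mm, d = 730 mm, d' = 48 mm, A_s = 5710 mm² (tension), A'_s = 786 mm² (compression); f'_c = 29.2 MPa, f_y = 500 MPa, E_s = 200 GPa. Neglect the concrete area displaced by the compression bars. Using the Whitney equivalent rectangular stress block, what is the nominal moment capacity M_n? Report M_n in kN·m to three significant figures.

M_n ≈ 1710 kN·m

Assume both tension and compression steel yield.
Net tension couple steel: A_s − A'_s = 4924 mm².
a = (A_s − A'_s) f_y / (0.85 f'_c b) = 2462000/(0.85 × 29.2 × 345) = 287.52 mm.
c = a/β₁ = 287.52/0.841 = 341.88 mm; ε'_s = 0.003(c − d')/c = 0.0026 ≥ f_y/E_s = 0.0025, so compression steel does yield.
M_n = (A_s − A'_s) f_y (d − a/2) + A'_s f_y (d − d') = [2462000 × (730 − 143.76) + 393000 × (730 − 48)] × 10⁻⁶ = 1443.32 + 268.03 = 1711.35 kN·m.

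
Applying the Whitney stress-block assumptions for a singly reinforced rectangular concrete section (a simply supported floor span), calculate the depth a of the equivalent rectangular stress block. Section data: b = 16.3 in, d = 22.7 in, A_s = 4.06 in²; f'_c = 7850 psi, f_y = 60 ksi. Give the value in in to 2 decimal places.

T = A_s f_y = 4.06 × 60 = 243.6 kips.
a = T/(0.85 f'_c b) = 243.6/(0.85 × 7.85 × 16.3) = 2.24 in.

a ≈ 2.24 in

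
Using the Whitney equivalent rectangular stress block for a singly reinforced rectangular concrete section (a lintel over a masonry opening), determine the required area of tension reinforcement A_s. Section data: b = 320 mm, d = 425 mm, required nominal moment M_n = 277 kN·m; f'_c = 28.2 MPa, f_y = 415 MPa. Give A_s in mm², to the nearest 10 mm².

With M_n = 0.85 f'_c a b (d − a/2), solve the quadratic for a:
a = d − √(d² − 2M_n/(0.85 f'_c b)) = 425 − √(425² − 2 × 277×10⁶/(0.85 × 28.2 × 320)) = 95.76 mm.
A_s = 0.85 f'_c a b / f_y = 0.85 × 28.2 × 95.76 × 320 / 415 = 1769.9 mm².

A_s ≈ 1770 mm²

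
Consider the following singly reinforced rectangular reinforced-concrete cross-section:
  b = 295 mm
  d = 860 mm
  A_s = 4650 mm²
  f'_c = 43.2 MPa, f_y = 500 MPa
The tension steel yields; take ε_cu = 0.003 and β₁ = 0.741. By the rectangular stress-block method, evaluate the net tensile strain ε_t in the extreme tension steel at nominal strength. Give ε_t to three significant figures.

ε_t ≈ 0.00591

a = A_s f_y/(0.85 f'_c b) = 214.63 mm.
β₁ = 0.741, so c = a/β₁ = 214.63/0.741 = 289.65 mm.
From the linear strain diagram with ε_cu = 0.003: ε_t = 0.003 (d − c)/c = 0.003 × (860 − 289.65)/289.65 = 0.00591.
Since ε_t ≥ 0.005, the section is tension-controlled.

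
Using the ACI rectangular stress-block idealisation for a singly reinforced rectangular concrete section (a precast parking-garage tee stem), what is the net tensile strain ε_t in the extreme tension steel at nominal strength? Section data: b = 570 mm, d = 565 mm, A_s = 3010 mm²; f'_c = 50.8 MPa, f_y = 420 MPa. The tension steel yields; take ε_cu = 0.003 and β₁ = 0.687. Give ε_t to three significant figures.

a = A_s f_y/(0.85 f'_c b) = 51.36 mm.
β₁ = 0.687, so c = a/β₁ = 51.36/0.687 = 74.76 mm.
From the linear strain diagram with ε_cu = 0.003: ε_t = 0.003 (d − c)/c = 0.003 × (565 − 74.76)/74.76 = 0.0197.
Since ε_t ≥ 0.005, the section is tension-controlled.

ε_t ≈ 0.0197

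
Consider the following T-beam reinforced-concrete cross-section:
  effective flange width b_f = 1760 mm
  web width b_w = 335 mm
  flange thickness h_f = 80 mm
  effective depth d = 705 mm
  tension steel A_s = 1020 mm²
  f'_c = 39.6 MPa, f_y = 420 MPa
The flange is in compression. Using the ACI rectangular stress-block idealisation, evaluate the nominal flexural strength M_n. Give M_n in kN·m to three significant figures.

Tension: T = A_s f_y = 1020 × 420 = 428400 N.
Try a within the flange: a = T/(0.85 f'_c b_f) = 428400/(0.85 × 39.6 × 1760) = 7.23 mm.
Since a = 7.23 ≤ h_f = 80 mm, the stress block lies entirely in the flange; analyse as a rectangular beam of width b_f.
M_n = T(d − a/2) = 428400 × (705 − 3.615) = 300.47 × 10⁶ N·mm.
M_n = 300.47 kN·m.

M_n ≈ 300 kN·m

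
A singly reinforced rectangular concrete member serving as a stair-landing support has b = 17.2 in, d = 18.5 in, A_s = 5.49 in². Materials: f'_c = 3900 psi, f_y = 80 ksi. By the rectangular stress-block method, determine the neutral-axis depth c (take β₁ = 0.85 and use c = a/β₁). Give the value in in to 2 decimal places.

T = A_s f_y = 5.49 × 80 = 439.2 kips.
a = T/(0.85 f'_c b) = 439.2/(0.85 × 3.9 × 17.2) = 7.7028 in.
With β₁ = 0.85, c = a/β₁ = 7.7028/0.85 = 9.06 in.

c ≈ 9.06 in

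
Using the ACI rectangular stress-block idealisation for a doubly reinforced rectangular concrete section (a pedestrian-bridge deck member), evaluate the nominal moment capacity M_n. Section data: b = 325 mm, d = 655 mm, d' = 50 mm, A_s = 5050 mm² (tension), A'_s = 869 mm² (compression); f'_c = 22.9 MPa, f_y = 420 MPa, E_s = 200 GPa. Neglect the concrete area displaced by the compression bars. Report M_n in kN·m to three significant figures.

Assume both tension and compression steel yield.
Net tension couple steel: A_s − A'_s = 4181 mm².
a = (A_s − A'_s) f_y / (0.85 f'_c b) = 1756020/(0.85 × 22.9 × 325) = 277.58 mm.
c = a/β₁ = 277.58/0.85 = 326.56 mm; ε'_s = 0.003(c − d')/c = 0.0025 ≥ f_y/E_s = 0.0021, so compression steel does yield.
M_n = (A_s − A'_s) f_y (d − a/2) + A'_s f_y (d − d') = [1756020 × (655 − 138.79) + 364980 × (655 − 50)] × 10⁻⁶ = 906.48 + 220.81 = 1127.29 kN·m.

M_n ≈ 1130 kN·m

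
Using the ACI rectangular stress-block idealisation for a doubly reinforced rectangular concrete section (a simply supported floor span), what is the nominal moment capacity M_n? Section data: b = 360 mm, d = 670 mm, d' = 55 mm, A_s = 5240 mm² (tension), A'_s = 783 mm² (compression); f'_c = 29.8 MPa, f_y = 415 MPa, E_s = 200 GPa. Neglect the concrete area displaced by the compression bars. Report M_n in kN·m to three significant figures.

M_n ≈ 1250 kN·m

Assume both tension and compression steel yield.
Net tension couple steel: A_s − A'_s = 4457 mm².
a = (A_s − A'_s) f_y / (0.85 f'_c b) = 1849655/(0.85 × 29.8 × 360) = 202.84 mm.
c = a/β₁ = 202.84/0.837 = 242.34 mm; ε'_s = 0.003(c − d')/c = 0.0023 ≥ f_y/E_s = 0.0021, so compression steel does yield.
M_n = (A_s − A'_s) f_y (d − a/2) + A'_s f_y (d − d') = [1849655 × (670 − 101.42) + 324945 × (670 − 55)] × 10⁻⁶ = 1051.68 + 199.84 = 1251.52 kN·m.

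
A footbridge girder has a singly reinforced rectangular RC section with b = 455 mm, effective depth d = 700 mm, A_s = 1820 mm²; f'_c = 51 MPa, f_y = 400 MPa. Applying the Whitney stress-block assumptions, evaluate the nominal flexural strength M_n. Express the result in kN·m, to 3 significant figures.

T = A_s f_y = 1820 × 400 = 728000 N = 728 kN.
From C = T: a = T/(0.85 f'_c b) = 728000/(0.85 × 51 × 455) = 36.91 mm.
M_n = T(d − a/2) = 728 kN × (700 − 18.455) mm = 496.16 kN·m.

M_n ≈ 496 kN·m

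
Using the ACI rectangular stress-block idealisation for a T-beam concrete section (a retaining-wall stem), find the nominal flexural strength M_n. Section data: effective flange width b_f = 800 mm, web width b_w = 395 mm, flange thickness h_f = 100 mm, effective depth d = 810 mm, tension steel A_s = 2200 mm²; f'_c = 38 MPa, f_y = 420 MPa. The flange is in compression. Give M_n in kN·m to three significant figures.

M_n ≈ 732 kN·m

Tension: T = A_s f_y = 2200 × 420 = 924000 N.
Try a within the flange: a = T/(0.85 f'_c b_f) = 924000/(0.85 × 38 × 800) = 35.76 mm.
Since a = 35.76 ≤ h_f = 100 mm, the stress block lies entirely in the flange; analyse as a rectangular beam of width b_f.
M_n = T(d − a/2) = 924000 × (810 − 17.88) = 731.92 × 10⁶ N·mm.
M_n = 731.92 kN·m.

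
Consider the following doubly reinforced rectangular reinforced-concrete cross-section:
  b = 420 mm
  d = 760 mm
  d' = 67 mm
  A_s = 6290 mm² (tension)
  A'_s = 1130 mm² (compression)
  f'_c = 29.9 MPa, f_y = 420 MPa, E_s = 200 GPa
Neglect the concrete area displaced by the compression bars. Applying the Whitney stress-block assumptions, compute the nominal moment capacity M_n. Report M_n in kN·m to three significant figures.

M_n ≈ 1760 kN·m

Assume both tension and compression steel yield.
Net tension couple steel: A_s − A'_s = 5160 mm².
a = (A_s − A'_s) f_y / (0.85 f'_c b) = 2167200/(0.85 × 29.9 × 420) = 203.03 mm.
c = a/β₁ = 203.03/0.836 = 242.86 mm; ε'_s = 0.003(c − d')/c = 0.0022 ≥ f_y/E_s = 0.0021, so compression steel does yield.
M_n = (A_s − A'_s) f_y (d − a/2) + A'_s f_y (d − d') = [2167200 × (760 − 101.515) + 474600 × (760 − 67)] × 10⁻⁶ = 1427.07 + 328.90 = 1755.97 kN·m.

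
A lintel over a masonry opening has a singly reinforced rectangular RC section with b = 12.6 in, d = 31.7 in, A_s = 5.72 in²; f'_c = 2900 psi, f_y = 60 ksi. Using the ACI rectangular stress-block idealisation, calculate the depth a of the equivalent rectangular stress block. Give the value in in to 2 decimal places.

a ≈ 11.05 in

T = A_s f_y = 5.72 × 60 = 343.2 kips.
a = T/(0.85 f'_c b) = 343.2/(0.85 × 2.9 × 12.6) = 11.05 in.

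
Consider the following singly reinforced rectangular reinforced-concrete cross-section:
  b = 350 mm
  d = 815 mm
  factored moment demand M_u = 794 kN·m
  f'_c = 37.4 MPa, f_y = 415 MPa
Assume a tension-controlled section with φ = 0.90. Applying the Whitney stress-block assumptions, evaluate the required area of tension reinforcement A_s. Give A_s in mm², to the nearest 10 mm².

A_s ≈ 2790 mm²

M_n = M_u/φ = 794/0.90 = 882.222 kN·m.
With M_n = 0.85 f'_c a b (d − a/2), solve the quadratic for a:
a = d − √(d² − 2M_n/(0.85 f'_c b)) = 815 − √(815² − 2 × 882.222×10⁶/(0.85 × 37.4 × 350)) = 103.91 mm.
A_s = 0.85 f'_c a b / f_y = 0.85 × 37.4 × 103.91 × 350 / 415 = 2785.9 mm².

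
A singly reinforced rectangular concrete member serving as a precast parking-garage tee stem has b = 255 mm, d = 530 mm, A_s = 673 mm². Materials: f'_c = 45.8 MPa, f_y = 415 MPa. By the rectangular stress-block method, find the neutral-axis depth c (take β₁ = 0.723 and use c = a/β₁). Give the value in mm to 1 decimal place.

T = A_s f_y = 673 × 415 = 279295 N = 279.295 kN.
Setting C = 0.85 f'_c a b equal to T: a = 279295/(0.85 × 45.8 × 255) = 28.134 mm.
With β₁ = 0.723, c = a/β₁ = 28.134/0.723 = 38.9 mm.

c ≈ 38.9 mm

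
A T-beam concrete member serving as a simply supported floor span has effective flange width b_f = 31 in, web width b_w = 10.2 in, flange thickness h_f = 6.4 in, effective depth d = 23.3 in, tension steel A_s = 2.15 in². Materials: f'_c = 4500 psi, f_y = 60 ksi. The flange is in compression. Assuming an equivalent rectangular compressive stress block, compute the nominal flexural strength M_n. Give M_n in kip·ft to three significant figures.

M_n ≈ 245 kip·ft

Tension: T = A_s f_y = 2.15 × 60 = 129 kips.
Try a within the flange: a = T/(0.85 f'_c b_f) = 129/(0.85 × 4.5 × 31) = 1.088 in.
Since a = 1.088 ≤ h_f = 6.4 in, the stress block lies entirely in the flange; analyse as a rectangular beam of width b_f.
M_n = T(d − a/2) = 129 × (23.3 − 0.544) = 2935.5 kip·in.
M_n = 2935.5/12 = 244.63 kip·ft.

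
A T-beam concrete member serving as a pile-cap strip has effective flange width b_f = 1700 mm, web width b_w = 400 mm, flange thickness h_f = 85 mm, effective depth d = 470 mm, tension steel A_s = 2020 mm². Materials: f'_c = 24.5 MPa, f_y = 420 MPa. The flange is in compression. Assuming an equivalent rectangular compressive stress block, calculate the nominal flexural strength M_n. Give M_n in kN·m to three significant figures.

M_n ≈ 389 kN·m

Tension: T = A_s f_y = 2020 × 420 = 848400 N.
Try a within the flange: a = T/(0.85 f'_c b_f) = 848400/(0.85 × 24.5 × 1700) = 23.96 mm.
Since a = 23.96 ≤ h_f = 85 mm, the stress block lies entirely in the flange; analyse as a rectangular beam of width b_f.
M_n = T(d − a/2) = 848400 × (470 − 11.98) = 388.58 × 10⁶ N·mm.
M_n = 388.58 kN·m.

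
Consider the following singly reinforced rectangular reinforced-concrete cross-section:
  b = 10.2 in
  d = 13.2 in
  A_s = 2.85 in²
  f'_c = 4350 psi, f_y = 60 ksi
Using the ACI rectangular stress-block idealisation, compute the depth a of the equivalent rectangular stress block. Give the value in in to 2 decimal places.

T = A_s f_y = 2.85 × 60 = 171 kips.
a = T/(0.85 f'_c b) = 171/(0.85 × 4.35 × 10.2) = 4.53 in.

a ≈ 4.53 in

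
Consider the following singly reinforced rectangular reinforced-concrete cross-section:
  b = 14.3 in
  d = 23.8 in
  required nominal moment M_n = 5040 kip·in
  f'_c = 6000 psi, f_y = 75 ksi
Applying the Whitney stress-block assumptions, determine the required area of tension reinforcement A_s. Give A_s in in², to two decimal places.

A_s ≈ 3.02 in²

From M_n = 0.85 f'_c a b (d − a/2):
a = d − √(d² − 2M_n/(0.85 f'_c b)) = 23.8 − √(23.8² − 2 × 5040/(0.85 × 6 × 14.3)) = 3.106 in.
A_s = 0.85 f'_c a b / f_y = 0.85 × 6 × 3.106 × 14.3 / 75 = 3.020 in².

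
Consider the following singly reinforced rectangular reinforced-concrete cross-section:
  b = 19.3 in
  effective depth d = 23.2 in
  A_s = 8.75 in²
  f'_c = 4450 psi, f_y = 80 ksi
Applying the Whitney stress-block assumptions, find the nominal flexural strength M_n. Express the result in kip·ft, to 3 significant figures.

M_n ≈ 1070 kip·ft

T = A_s f_y = 8.75 × 80 = 700 kips.
a = T/(0.85 f'_c b) = 700/(0.85 × 4.45 × 19.3) = 9.589 in.
M_n = T(d − a/2) = 700 × (23.2 − 4.7945) = 12883.9 kip·in = 12883.9/12 = 1073.66 kip·ft.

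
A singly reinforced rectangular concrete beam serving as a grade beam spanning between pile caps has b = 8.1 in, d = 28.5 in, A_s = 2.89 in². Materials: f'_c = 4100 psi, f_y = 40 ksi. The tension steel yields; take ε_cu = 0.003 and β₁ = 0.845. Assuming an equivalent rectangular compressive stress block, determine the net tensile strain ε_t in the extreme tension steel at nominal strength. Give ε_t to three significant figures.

ε_t ≈ 0.0146

a = A_s f_y/(0.85 f'_c b) = 4.095 in.
β₁ = 0.845, so c = a/β₁ = 4.095/0.845 = 4.846 in.
From the linear strain diagram with ε_cu = 0.003: ε_t = 0.003 (d − c)/c = 0.003 × (28.5 − 4.846)/4.846 = 0.0146.
Since ε_t ≥ 0.005, the section is tension-controlled.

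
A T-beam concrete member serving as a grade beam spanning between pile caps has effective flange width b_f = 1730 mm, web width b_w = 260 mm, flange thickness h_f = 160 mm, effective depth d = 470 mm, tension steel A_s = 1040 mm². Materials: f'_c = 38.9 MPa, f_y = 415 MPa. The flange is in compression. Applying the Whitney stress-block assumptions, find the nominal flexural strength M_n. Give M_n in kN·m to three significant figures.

Tension: T = A_s f_y = 1040 × 415 = 431600 N.
Try a within the flange: a = T/(0.85 f'_c b_f) = 431600/(0.85 × 38.9 × 1730) = 7.55 mm.
Since a = 7.55 ≤ h_f = 160 mm, the stress block lies entirely in the flange; analyse as a rectangular beam of width b_f.
M_n = T(d − a/2) = 431600 × (470 − 3.775) = 201.22 × 10⁶ N·mm.
M_n = 201.22 kN·m.

M_n ≈ 201 kN·m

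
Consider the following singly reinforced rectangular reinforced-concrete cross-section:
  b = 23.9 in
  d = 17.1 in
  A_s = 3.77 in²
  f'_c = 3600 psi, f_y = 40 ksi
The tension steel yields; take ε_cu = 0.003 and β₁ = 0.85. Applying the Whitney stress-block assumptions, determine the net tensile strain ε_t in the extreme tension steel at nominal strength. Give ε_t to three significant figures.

ε_t ≈ 0.0181

a = A_s f_y/(0.85 f'_c b) = 2.062 in.
β₁ = 0.85, so c = a/β₁ = 2.062/0.85 = 2.426 in.
From the linear strain diagram with ε_cu = 0.003: ε_t = 0.003 (d − c)/c = 0.003 × (17.1 − 2.426)/2.426 = 0.0181.
Since ε_t ≥ 0.005, the section is tension-controlled.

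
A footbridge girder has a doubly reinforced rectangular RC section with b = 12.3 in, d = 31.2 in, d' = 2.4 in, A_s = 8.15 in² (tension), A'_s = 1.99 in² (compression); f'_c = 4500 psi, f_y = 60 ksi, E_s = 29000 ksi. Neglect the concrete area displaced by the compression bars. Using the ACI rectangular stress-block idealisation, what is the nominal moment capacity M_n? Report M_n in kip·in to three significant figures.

Assume both steels yield.
a = (A_s − A'_s) f_y/(0.85 f'_c b) = (8.15 − 1.99) × 60/(0.85 × 4.5 × 12.3) = 7.856 in.
c = a/β₁ = 7.856/0.825 = 9.522 in; ε'_s = 0.003(c − d')/c = 0.0022 ≥ ε_y = 0.0021, so the compression steel yields.
M_n = (A_s − A'_s) f_y (d − a/2) + A'_s f_y (d − d') = 369.6 × (31.2 − 3.928) + 119.4 × (31.2 − 2.4) = 10079.7 + 3438.7 = 13518.4 kip·in.

M_n ≈ 13500 kip·in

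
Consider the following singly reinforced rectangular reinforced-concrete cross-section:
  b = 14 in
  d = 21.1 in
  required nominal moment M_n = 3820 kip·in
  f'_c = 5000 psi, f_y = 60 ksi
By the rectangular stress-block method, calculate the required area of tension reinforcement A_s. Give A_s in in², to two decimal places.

A_s ≈ 3.27 in²

From M_n = 0.85 f'_c a b (d − a/2):
a = d − √(d² − 2M_n/(0.85 f'_c b)) = 21.1 − √(21.1² − 2 × 3820/(0.85 × 5 × 14)) = 3.301 in.
A_s = 0.85 f'_c a b / f_y = 0.85 × 5 × 3.301 × 14 / 60 = 3.273 in².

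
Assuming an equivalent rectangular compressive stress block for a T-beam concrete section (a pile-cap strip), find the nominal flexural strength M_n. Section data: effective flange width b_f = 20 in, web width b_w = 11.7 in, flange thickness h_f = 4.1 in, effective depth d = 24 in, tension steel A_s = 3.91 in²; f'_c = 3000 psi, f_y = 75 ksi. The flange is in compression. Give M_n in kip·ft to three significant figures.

Tension: T = A_s f_y = 3.91 × 75 = 293.25 kips.
Try a within the flange: a = T/(0.85 f'_c b_f) = 293.25/(0.85 × 3 × 20) = 5.750 in.
a = 5.750 > h_f = 4.1 in: the block extends into the web. Split into flange-overhang and web parts.
C_f = 0.85 f'_c (b_f − b_w) h_f = 0.85 × 3 × (20 − 11.7) × 4.1 = 86.8 kips.
Remaining web compression depth: a_w = (T − C_f)/(0.85 f'_c b_w) = (293.25 − 86.8)/(0.85 × 3 × 11.7) = 6.920 in.
M_n = C_f(d − h_f/2) + (T − C_f)(d − a_w/2) = 86.8 × (24 − 2.05) + 206.45 × (24 − 3.46) = 1905.3 + 4240.5 = 6145.8 kip·in.
M_n = 6145.8/12 = 512.15 kip·ft.

M_n ≈ 512 kip·ft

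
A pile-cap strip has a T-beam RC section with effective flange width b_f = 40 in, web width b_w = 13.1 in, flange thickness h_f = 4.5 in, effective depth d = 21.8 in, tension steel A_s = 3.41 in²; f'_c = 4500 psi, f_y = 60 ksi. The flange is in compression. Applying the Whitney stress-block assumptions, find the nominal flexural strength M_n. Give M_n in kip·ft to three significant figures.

M_n ≈ 360 kip·ft

Tension: T = A_s f_y = 3.41 × 60 = 204.6 kips.
Try a within the flange: a = T/(0.85 f'_c b_f) = 204.6/(0.85 × 4.5 × 40) = 1.337 in.
Since a = 1.337 ≤ h_f = 4.5 in, the stress block lies entirely in the flange; analyse as a rectangular beam of width b_f.
M_n = T(d − a/2) = 204.6 × (21.8 − 0.6685) = 4323.5 kip·in.
M_n = 4323.5/12 = 360.29 kip·ft.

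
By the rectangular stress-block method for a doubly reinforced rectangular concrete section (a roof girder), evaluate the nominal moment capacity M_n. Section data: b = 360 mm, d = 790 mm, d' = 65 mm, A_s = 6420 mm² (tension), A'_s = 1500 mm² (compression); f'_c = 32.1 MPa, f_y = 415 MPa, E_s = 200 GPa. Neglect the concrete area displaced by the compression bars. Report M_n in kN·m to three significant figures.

Assume both tension and compression steel yield.
Net tension couple steel: A_s − A'_s = 4920 mm².
a = (A_s − A'_s) f_y / (0.85 f'_c b) = 2041800/(0.85 × 32.1 × 360) = 207.87 mm.
c = a/β₁ = 207.87/0.821 = 253.19 mm; ε'_s = 0.003(c − d')/c = 0.0022 ≥ f_y/E_s = 0.0021, so compression steel does yield.
M_n = (A_s − A'_s) f_y (d − a/2) + A'_s f_y (d − d') = [2041800 × (790 − 103.935) + 622500 × (790 − 65)] × 10⁻⁶ = 1400.81 + 451.31 = 1852.12 kN·m.

M_n ≈ 1850 kN·m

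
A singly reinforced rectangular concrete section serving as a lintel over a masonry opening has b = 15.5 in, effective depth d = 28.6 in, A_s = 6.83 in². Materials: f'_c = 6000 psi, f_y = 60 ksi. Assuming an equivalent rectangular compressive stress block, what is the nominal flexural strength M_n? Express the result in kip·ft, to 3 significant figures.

M_n ≈ 888 kip·ft

T = A_s f_y = 6.83 × 60 = 409.8 kips.
a = T/(0.85 f'_c b) = 409.8/(0.85 × 6 × 15.5) = 5.184 in.
M_n = T(d − a/2) = 409.8 × (28.6 − 2.592) = 10658.1 kip·in = 10658.1/12 = 888.18 kip·ft.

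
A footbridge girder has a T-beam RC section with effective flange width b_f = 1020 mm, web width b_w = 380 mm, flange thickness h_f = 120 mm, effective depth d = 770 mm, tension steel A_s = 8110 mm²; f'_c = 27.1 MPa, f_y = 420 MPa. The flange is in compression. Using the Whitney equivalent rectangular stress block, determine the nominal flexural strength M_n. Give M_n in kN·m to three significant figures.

Tension: T = A_s f_y = 8110 × 420 = 3406200 N.
Try a within the flange: a = T/(0.85 f'_c b_f) = 3406200/(0.85 × 27.1 × 1020) = 144.97 mm.
a = 144.97 > h_f = 120 mm: the block extends into the web. Split into flange-overhang and web parts.
C_f = 0.85 f'_c (b_f − b_w) h_f = 0.85 × 27.1 × (1020 − 380) × 120 = 1769088 N.
Remaining web compression depth: a_w = (T − C_f)/(0.85 f'_c b_w) = (3406200 − 1769088)/(0.85 × 27.1 × 380) = 187.03 mm.
M_n = C_f(d − h_f/2) + (T − C_f)(d − a_w/2) = 1769088 × (770 − 60) + 1637112 × (770 − 93.515) = 1256.05 + 1107.48 = 2363.53 × 10⁶ N·mm.
M_n = 2363.53 kN·m.

M_n ≈ 2360 kN·m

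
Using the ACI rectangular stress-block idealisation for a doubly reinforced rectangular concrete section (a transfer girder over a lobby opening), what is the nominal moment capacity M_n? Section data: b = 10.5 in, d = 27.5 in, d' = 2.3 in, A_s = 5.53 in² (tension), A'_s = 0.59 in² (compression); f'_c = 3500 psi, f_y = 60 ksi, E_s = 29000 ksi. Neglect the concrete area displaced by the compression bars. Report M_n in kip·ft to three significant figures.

M_n ≈ 636 kip·ft

Assume both steels yield.
a = (A_s − A'_s) f_y/(0.85 f'_c b) = (5.53 − 0.59) × 60/(0.85 × 3.5 × 10.5) = 9.489 in.
c = a/β₁ = 9.489/0.85 = 11.164 in; ε'_s = 0.003(c − d')/c = 0.0024 ≥ ε_y = 0.0021, so the compression steel yields.
M_n = (A_s − A'_s) f_y (d − a/2) + A'_s f_y (d − d') = 296.4 × (27.5 − 4.7445) + 35.4 × (27.5 − 2.3) = 6744.7 + 892.1 = 7636.8 kip·in = 7636.8/12 = 636.40 kip·ft.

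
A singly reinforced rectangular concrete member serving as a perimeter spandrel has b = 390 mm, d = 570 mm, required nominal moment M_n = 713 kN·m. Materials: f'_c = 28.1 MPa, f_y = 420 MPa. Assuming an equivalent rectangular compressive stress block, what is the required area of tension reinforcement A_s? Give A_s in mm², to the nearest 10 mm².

With M_n = 0.85 f'_c a b (d − a/2), solve the quadratic for a:
a = d − √(d² − 2M_n/(0.85 f'_c b)) = 570 − √(570² − 2 × 713×10⁶/(0.85 × 28.1 × 390)) = 155.49 mm.
A_s = 0.85 f'_c a b / f_y = 0.85 × 28.1 × 155.49 × 390 / 420 = 3448.6 mm².

A_s ≈ 3450 mm²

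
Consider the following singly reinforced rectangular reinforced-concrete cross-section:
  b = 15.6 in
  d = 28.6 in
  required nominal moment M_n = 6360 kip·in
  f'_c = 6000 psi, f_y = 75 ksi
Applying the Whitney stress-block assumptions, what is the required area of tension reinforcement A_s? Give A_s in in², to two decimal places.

From M_n = 0.85 f'_c a b (d − a/2):
a = d − √(d² − 2M_n/(0.85 f'_c b)) = 28.6 − √(28.6² − 2 × 6360/(0.85 × 6 × 15.6)) = 2.947 in.
A_s = 0.85 f'_c a b / f_y = 0.85 × 6 × 2.947 × 15.6 / 75 = 3.126 in².

A_s ≈ 3.13 in²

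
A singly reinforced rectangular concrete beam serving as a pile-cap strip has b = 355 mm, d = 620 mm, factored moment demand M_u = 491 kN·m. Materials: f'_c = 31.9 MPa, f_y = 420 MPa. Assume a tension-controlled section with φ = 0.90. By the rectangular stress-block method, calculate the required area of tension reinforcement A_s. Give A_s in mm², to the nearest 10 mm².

M_n = M_u/φ = 491/0.90 = 545.556 kN·m.
With M_n = 0.85 f'_c a b (d − a/2), solve the quadratic for a:
a = d − √(d² − 2M_n/(0.85 f'_c b)) = 620 − √(620² − 2 × 545.556×10⁶/(0.85 × 31.9 × 355)) = 99.38 mm.
A_s = 0.85 f'_c a b / f_y = 0.85 × 31.9 × 99.38 × 355 / 420 = 2277.7 mm².

A_s ≈ 2280 mm²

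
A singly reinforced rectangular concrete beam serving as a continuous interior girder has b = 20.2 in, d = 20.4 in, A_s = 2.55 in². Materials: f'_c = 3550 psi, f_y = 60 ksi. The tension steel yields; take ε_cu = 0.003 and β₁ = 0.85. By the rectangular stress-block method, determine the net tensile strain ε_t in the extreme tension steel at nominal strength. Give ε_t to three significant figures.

a = A_s f_y/(0.85 f'_c b) = 2.510 in.
β₁ = 0.85, so c = a/β₁ = 2.510/0.85 = 2.953 in.
From the linear strain diagram with ε_cu = 0.003: ε_t = 0.003 (d − c)/c = 0.003 × (20.4 − 2.953)/2.953 = 0.0177.
Since ε_t ≥ 0.005, the section is tension-controlled.

ε_t ≈ 0.0177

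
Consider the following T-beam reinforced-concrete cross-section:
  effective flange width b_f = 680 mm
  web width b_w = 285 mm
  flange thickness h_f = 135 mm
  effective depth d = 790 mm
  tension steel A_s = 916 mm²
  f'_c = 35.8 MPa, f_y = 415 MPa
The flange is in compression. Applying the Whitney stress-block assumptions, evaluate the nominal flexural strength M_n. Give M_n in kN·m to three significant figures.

Tension: T = A_s f_y = 916 × 415 = 380140 N.
Try a within the flange: a = T/(0.85 f'_c b_f) = 380140/(0.85 × 35.8 × 680) = 18.37 mm.
Since a = 18.37 ≤ h_f = 135 mm, the stress block lies entirely in the flange; analyse as a rectangular beam of width b_f.
M_n = T(d − a/2) = 380140 × (790 − 9.185) = 296.82 × 10⁶ N·mm.
M_n = 296.82 kN·m.

M_n ≈ 297 kN·m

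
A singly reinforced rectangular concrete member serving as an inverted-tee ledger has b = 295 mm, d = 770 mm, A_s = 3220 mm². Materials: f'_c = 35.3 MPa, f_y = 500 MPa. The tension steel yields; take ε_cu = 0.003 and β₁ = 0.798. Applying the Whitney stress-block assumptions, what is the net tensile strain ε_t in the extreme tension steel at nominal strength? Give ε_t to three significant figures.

a = A_s f_y/(0.85 f'_c b) = 181.89 mm.
β₁ = 0.798, so c = a/β₁ = 181.89/0.798 = 227.93 mm.
From the linear strain diagram with ε_cu = 0.003: ε_t = 0.003 (d − c)/c = 0.003 × (770 − 227.93)/227.93 = 0.00713.
Since ε_t ≥ 0.005, the section is tension-controlled.

ε_t ≈ 0.00713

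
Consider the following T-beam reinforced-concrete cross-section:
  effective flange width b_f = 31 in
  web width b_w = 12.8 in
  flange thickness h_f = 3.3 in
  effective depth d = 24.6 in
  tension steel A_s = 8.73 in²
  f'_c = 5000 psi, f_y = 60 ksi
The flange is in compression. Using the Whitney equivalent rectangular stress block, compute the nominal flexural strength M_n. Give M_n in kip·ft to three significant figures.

M_n ≈ 983 kip·ft

Tension: T = A_s f_y = 8.73 × 60 = 523.8 kips.
Try a within the flange: a = T/(0.85 f'_c b_f) = 523.8/(0.85 × 5 × 31) = 3.976 in.
a = 3.976 > h_f = 3.3 in: the block extends into the web. Split into flange-overhang and web parts.
C_f = 0.85 f'_c (b_f − b_w) h_f = 0.85 × 5 × (31 − 12.8) × 3.3 = 255.3 kips.
Remaining web compression depth: a_w = (T − C_f)/(0.85 f'_c b_w) = (523.8 − 255.3)/(0.85 × 5 × 12.8) = 4.936 in.
M_n = C_f(d − h_f/2) + (T − C_f)(d − a_w/2) = 255.3 × (24.6 − 1.65) + 268.5 × (24.6 − 2.468) = 5859.1 + 5942.4 = 11801.5 kip·in.
M_n = 11801.5/12 = 983.46 kip·ft.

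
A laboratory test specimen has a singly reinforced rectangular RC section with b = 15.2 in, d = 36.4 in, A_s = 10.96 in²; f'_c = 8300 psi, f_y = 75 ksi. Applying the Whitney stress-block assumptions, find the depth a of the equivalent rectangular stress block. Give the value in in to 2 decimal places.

a ≈ 7.67 in

T = A_s f_y = 10.96 × 75 = 822 kips.
a = T/(0.85 f'_c b) = 822/(0.85 × 8.3 × 15.2) = 7.67 in.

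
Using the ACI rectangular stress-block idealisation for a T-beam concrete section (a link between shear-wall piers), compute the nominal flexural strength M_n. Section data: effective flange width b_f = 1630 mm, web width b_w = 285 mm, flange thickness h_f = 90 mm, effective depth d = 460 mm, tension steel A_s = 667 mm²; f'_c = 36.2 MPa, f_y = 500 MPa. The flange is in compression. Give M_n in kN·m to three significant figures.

Tension: T = A_s f_y = 667 × 500 = 333500 N.
Try a within the flange: a = T/(0.85 f'_c b_f) = 333500/(0.85 × 36.2 × 1630) = 6.65 mm.
Since a = 6.65 ≤ h_f = 90 mm, the stress block lies entirely in the flange; analyse as a rectangular beam of width b_f.
M_n = T(d − a/2) = 333500 × (460 − 3.325) = 152.30 × 10⁶ N·mm.
M_n = 152.30 kN·m.

M_n ≈ 152 kN·m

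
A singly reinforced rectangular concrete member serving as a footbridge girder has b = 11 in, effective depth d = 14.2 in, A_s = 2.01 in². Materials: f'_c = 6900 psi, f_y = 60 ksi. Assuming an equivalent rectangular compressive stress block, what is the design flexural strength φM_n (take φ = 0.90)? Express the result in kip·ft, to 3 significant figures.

T = A_s f_y = 2.01 × 60 = 120.6 kips.
a = T/(0.85 f'_c b) = 120.6/(0.85 × 6.9 × 11) = 1.869 in.
M_n = T(d − a/2) = 120.6 × (14.2 − 0.9345) = 1599.8 kip·in = 1599.8/12 = 133.32 kip·ft.
φM_n = 0.90 × 133.32 = 119.99 kip·ft.

φM_n ≈ 120 kip·ft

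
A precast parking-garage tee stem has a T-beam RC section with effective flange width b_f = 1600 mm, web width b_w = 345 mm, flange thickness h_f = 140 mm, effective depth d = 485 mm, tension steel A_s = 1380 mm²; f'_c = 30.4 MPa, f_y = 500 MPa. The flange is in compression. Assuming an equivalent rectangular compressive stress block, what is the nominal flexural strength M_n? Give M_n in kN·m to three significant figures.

M_n ≈ 329 kN·m

Tension: T = A_s f_y = 1380 × 500 = 690000 N.
Try a within the flange: a = T/(0.85 f'_c b_f) = 690000/(0.85 × 30.4 × 1600) = 16.69 mm.
Since a = 16.69 ≤ h_f = 140 mm, the stress block lies entirely in the flange; analyse as a rectangular beam of width b_f.
M_n = T(d − a/2) = 690000 × (485 − 8.345) = 328.89 × 10⁶ N·mm.
M_n = 328.89 kN·m.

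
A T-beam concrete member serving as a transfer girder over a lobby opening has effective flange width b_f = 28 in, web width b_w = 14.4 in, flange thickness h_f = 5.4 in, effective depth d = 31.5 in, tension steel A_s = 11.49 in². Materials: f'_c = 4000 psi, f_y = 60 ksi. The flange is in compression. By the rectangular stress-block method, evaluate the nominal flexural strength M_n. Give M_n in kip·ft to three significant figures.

Tension: T = A_s f_y = 11.49 × 60 = 689.4 kips.
Try a within the flange: a = T/(0.85 f'_c b_f) = 689.4/(0.85 × 4 × 28) = 7.242 in.
a = 7.242 > h_f = 5.4 in: the block extends into the web. Split into flange-overhang and web parts.
C_f = 0.85 f'_c (b_f − b_w) h_f = 0.85 × 4 × (28 − 14.4) × 5.4 = 249.7 kips.
Remaining web compression depth: a_w = (T − C_f)/(0.85 f'_c b_w) = (689.4 − 249.7)/(0.85 × 4 × 14.4) = 8.981 in.
M_n = C_f(d − h_f/2) + (T − C_f)(d − a_w/2) = 249.7 × (31.5 − 2.7) + 439.7 × (31.5 − 4.4905) = 7191.4 + 11876.1 = 19067.5 kip·in.
M_n = 19067.5/12 = 1588.96 kip·ft.

M_n ≈ 1590 kip·ft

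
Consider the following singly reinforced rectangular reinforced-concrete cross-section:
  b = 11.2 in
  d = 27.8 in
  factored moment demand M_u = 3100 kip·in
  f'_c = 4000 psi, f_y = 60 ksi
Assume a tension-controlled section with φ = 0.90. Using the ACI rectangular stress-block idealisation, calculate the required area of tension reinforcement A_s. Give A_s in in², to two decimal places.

M_n = M_u/φ = 3100/0.90 = 3444.44 kip·in.
From M_n = 0.85 f'_c a b (d − a/2):
a = d − √(d² − 2M_n/(0.85 f'_c b)) = 27.8 − √(27.8² − 2 × 3444.44/(0.85 × 4 × 11.2)) = 3.470 in.
A_s = 0.85 f'_c a b / f_y = 0.85 × 4 × 3.470 × 11.2 / 60 = 2.202 in².

A_s ≈ 2.20 in²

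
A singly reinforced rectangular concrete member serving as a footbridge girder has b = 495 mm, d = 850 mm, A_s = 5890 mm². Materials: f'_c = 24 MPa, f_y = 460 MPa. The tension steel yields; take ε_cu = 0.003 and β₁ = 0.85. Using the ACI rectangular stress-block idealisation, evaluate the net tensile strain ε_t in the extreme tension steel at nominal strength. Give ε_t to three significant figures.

ε_t ≈ 0.00508

a = A_s f_y/(0.85 f'_c b) = 268.31 mm.
β₁ = 0.85, so c = a/β₁ = 268.31/0.85 = 315.66 mm.
From the linear strain diagram with ε_cu = 0.003: ε_t = 0.003 (d − c)/c = 0.003 × (850 − 315.66)/315.66 = 0.00508.
Since ε_t ≥ 0.005, the section is tension-controlled.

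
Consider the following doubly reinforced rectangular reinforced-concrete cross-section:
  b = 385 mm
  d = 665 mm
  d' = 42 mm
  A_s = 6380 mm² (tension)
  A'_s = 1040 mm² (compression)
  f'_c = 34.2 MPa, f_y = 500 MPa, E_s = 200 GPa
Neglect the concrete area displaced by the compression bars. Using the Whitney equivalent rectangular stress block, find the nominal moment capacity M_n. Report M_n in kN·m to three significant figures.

Assume both tension and compression steel yield.
Net tension couple steel: A_s − A'_s = 5340 mm².
a = (A_s − A'_s) f_y / (0.85 f'_c b) = 2670000/(0.85 × 34.2 × 385) = 238.56 mm.
c = a/β₁ = 238.56/0.806 = 295.98 mm; ε'_s = 0.003(c − d')/c = 0.0026 ≥ f_y/E_s = 0.0025, so compression steel does yield.
M_n = (A_s − A'_s) f_y (d − a/2) + A'_s f_y (d − d') = [2670000 × (665 − 119.28) + 520000 × (665 − 42)] × 10⁻⁶ = 1457.07 + 323.96 = 1781.03 kN·m.

M_n ≈ 1780 kN·m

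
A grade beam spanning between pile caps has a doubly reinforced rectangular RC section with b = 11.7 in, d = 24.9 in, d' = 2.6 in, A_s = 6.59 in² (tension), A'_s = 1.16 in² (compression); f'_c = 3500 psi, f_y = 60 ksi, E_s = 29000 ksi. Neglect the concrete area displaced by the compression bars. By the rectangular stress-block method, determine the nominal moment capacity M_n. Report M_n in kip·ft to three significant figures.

M_n ≈ 678 kip·ft

Assume both steels yield.
a = (A_s − A'_s) f_y/(0.85 f'_c b) = (6.59 − 1.16) × 60/(0.85 × 3.5 × 11.7) = 9.360 in.
c = a/β₁ = 9.360/0.85 = 11.012 in; ε'_s = 0.003(c − d')/c = 0.0023 ≥ ε_y = 0.0021, so the compression steel yields.
M_n = (A_s − A'_s) f_y (d − a/2) + A'_s f_y (d − d') = 325.8 × (24.9 − 4.68) + 69.6 × (24.9 − 2.6) = 6587.7 + 1552.1 = 8139.8 kip·in = 8139.8/12 = 678.32 kip·ft.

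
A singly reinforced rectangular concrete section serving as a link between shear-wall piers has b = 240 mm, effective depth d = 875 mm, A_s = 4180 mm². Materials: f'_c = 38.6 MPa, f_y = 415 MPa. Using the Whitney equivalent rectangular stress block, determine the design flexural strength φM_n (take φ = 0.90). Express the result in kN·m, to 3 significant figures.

T = A_s f_y = 4180 × 415 = 1734700 N = 1734.7 kN.
From C = T: a = T/(0.85 f'_c b) = 1734700/(0.85 × 38.6 × 240) = 220.30 mm.
M_n = T(d − a/2) = 1734.7 kN × (875 − 110.15) mm = 1326.79 kN·m.
φM_n = 0.90 × 1326.79 = 1194.11 kN·m.

φM_n ≈ 1190 kN·m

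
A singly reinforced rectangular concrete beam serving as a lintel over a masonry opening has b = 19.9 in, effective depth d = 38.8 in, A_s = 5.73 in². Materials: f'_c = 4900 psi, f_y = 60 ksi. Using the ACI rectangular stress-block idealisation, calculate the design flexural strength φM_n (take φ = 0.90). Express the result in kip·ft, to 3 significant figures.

φM_n ≈ 947 kip·ft

T = A_s f_y = 5.73 × 60 = 343.8 kips.
a = T/(0.85 f'_c b) = 343.8/(0.85 × 4.9 × 19.9) = 4.148 in.
M_n = T(d − a/2) = 343.8 × (38.8 − 2.074) = 12626.4 kip·in = 12626.4/12 = 1052.20 kip·ft.
φM_n = 0.90 × 1052.20 = 946.98 kip·ft.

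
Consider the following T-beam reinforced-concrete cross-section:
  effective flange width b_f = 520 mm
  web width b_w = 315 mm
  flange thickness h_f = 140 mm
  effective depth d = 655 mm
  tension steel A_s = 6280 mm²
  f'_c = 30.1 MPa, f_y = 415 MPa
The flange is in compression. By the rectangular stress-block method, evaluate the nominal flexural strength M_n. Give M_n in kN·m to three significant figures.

Tension: T = A_s f_y = 6280 × 415 = 2606200 N.
Try a within the flange: a = T/(0.85 f'_c b_f) = 2606200/(0.85 × 30.1 × 520) = 195.89 mm.
a = 195.89 > h_f = 140 mm: the block extends into the web. Split into flange-overhang and web parts.
C_f = 0.85 f'_c (b_f − b_w) h_f = 0.85 × 30.1 × (520 − 315) × 140 = 734290 N.
Remaining web compression depth: a_w = (T − C_f)/(0.85 f'_c b_w) = (2606200 − 734290)/(0.85 × 30.1 × 315) = 232.27 mm.
M_n = C_f(d − h_f/2) + (T − C_f)(d − a_w/2) = 734290 × (655 − 70) + 1871910 × (655 − 116.135) = 429.56 + 1008.71 = 1438.27 × 10⁶ N·mm.
M_n = 1438.27 kN·m.

M_n ≈ 1440 kN·m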